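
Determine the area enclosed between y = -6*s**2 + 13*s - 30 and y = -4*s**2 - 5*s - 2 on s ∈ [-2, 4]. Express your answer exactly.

The difference (-6*s**2 + 13*s - 30) - (-4*s**2 - 5*s - 2) = -2*s**2 + 18*s - 28 changes sign at s = 2 inside [-2, 4], so split the integral there.
∫[-2,2] (-2*s**2 + 18*s - 28) ds = -368/3; the area of that piece is 368/3.
∫[2,4] (-2*s**2 + 18*s - 28) ds = 44/3.
Total area = 368/3 + 44/3 = 412/3.

412/3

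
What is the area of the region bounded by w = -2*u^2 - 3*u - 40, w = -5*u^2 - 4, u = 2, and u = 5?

The difference (-2*u^2 - 3*u - 40) - (-5*u^2 - 4) = 3*u^2 - 3*u - 36 changes sign at u = 4 inside [2, 5], so split the integral there.
∫[2,4] (3*u^2 - 3*u - 36) du = -34; the area of that piece is 34.
∫[4,5] (3*u^2 - 3*u - 36) du = 23/2.
Total area = 34 + 23/2 = 91/2.

91/2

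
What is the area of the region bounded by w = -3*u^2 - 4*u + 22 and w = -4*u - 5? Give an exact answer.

Set the curves equal: -3*u^2 - 4*u + 22 = -4*u - 5, so -3*u^2 + 27 = 0, which factors as -3*(u - 3)*(u + 3) = 0. The curves meet at u = -3, 3.
On [-3, 3], w = -3*u^2 - 4*u + 22 is on top; that piece has area ∫[-3,3] (-3*u^2 + 27) du = 108.

108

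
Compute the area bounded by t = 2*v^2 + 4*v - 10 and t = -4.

64/3

Both boundary curves give t as a function of v, so integrate with respect to v. Setting them equal: 2*v^2 + 4*v - 6 = 0, i.e. 2*(v - 1)*(v + 3) = 0, so they meet at v = -3, 1.
For v in [-3, 1], t = 2*v^2 + 4*v - 10 is on the left; area = ∫[-3,1] (-(2*v^2 + 4*v - 6)) dv = 64/3.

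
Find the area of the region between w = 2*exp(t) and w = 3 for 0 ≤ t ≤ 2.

-10 - 6*log(2) + 6*log(3) + 2*exp(2)

The difference (2*exp(t)) - (3) = 2*exp(t) - 3 changes sign at t = log(3/2) inside [0, 2], so split the integral there.
∫[0,log(3/2)] (2*exp(t) - 3) dt = log(8/27) + 1; the area of that piece is -1 + log(27/8).
∫[log(3/2),2] (2*exp(t) - 3) dt = -9 - 3*log(2) + 3*log(3) + 2*exp(2).
Total area = (-1 + log(27/8)) + (-9 - 3*log(2) + 3*log(3) + 2*exp(2)) = -10 - 6*log(2) + 6*log(3) + 2*exp(2).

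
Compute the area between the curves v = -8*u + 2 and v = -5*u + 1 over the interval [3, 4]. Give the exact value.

19/2

On [3, 4], (-8*u + 2) - (-5*u + 1) = -3*u + 1 is ≤ 0 throughout, so the area is a single integral of |-3*u + 1|.
∫[3,4] (-3*u + 1) du = -19/2; the area of that piece is 19/2.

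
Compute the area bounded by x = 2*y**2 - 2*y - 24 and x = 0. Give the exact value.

Both boundary curves give x as a function of y, so integrate with respect to y. Setting them equal: 2*y**2 - 2*y - 24 = 0, i.e. 2*(y - 4)*(y + 3) = 0, so they meet at y = -3, 4.
For y in [-3, 4], x = 2*y**2 - 2*y - 24 is on the left; area = ∫[-3,4] (-(2*y**2 - 2*y - 24)) dy = 343/3.

343/3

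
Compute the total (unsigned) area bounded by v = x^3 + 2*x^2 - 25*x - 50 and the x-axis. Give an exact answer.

The curve meets the x-axis where x^3 + 2*x^2 - 25*x - 50 = 0, i.e. (x - 5)*(x + 2)*(x + 5) = 0, at x = -5, -2, 5.
On [-5, -2] the curve lies above the axis; ∫[-5,-2] (x^3 + 2*x^2 - 25*x - 50) dx = 153/4, giving area 153/4.
On [-2, 5] the curve lies below the axis; ∫[-2,5] (x^3 + 2*x^2 - 25*x - 50) dx = -4459/12, giving area 4459/12.
Total area = 153/4 + 4459/12 = 2459/6.

2459/6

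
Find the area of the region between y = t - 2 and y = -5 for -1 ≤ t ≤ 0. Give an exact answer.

5/2

On [-1, 0], (t - 2) - (-5) = t + 3 is ≥ 0 throughout, so the area is a single integral of |t + 3|.
∫[-1,0] (t + 3) dt = 5/2.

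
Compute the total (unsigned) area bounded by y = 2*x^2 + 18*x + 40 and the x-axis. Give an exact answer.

1/3

The curve meets the x-axis where 2*x^2 + 18*x + 40 = 0, i.e. 2*(x + 4)*(x + 5) = 0, at x = -5, -4.
On [-5, -4] the curve lies below the axis; ∫[-5,-4] (2*x^2 + 18*x + 40) dx = -1/3, giving area 1/3.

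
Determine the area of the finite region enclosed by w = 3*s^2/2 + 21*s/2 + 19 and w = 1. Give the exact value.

1/4

Set the curves equal: 3*s^2/2 + 21*s/2 + 19 = 1, so 3*s^2/2 + 21*s/2 + 18 = 0, which factors as 3*(s + 3)*(s + 4)/2 = 0. The curves meet at s = -4, -3.
On [-4, -3], w = 1 is on top; that piece has area ∫[-4,-3] (-(3*s^2/2 + 21*s/2 + 18)) ds = 1/4.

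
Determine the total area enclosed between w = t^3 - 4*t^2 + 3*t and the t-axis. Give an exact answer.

The curve meets the t-axis where t^3 - 4*t^2 + 3*t = 0, i.e. t*(t - 3)*(t - 1) = 0, at t = 0, 1, 3.
On [0, 1] the curve lies above the axis; ∫[0,1] (t^3 - 4*t^2 + 3*t) dt = 5/12, giving area 5/12.
On [1, 3] the curve lies below the axis; ∫[1,3] (t^3 - 4*t^2 + 3*t) dt = -8/3, giving area 8/3.
Total area = 5/12 + 8/3 = 37/12.

37/12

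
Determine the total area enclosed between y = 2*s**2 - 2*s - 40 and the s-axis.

243

The curve meets the s-axis where 2*s**2 - 2*s - 40 = 0, i.e. 2*(s - 5)*(s + 4) = 0, at s = -4, 5.
On [-4, 5] the curve lies below the axis; ∫[-4,5] (2*s**2 - 2*s - 40) ds = -243, giving area 243.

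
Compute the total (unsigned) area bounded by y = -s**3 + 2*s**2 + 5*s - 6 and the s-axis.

253/12

The curve meets the s-axis where -s**3 + 2*s**2 + 5*s - 6 = 0, i.e. -(s - 3)*(s - 1)*(s + 2) = 0, at s = -2, 1, 3.
On [-2, 1] the curve lies below the axis; ∫[-2,1] (-s**3 + 2*s**2 + 5*s - 6) ds = -63/4, giving area 63/4.
On [1, 3] the curve lies above the axis; ∫[1,3] (-s**3 + 2*s**2 + 5*s - 6) ds = 16/3, giving area 16/3.
Total area = 63/4 + 16/3 = 253/12.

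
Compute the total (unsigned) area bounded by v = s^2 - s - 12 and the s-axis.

343/6

The curve meets the s-axis where s^2 - s - 12 = 0, i.e. (s - 4)*(s + 3) = 0, at s = -3, 4.
On [-3, 4] the curve lies below the axis; ∫[-3,4] (s^2 - s - 12) ds = -343/6, giving area 343/6.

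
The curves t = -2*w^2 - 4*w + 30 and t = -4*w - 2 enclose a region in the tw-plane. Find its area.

512/3

Both boundary curves give t as a function of w, so integrate with respect to w. Setting them equal: -2*w^2 + 32 = 0, i.e. -2*(w - 4)*(w + 4) = 0, so they meet at w = -4, 4.
For w in [-4, 4], t = -2*w^2 - 4*w + 30 is on the right; area = ∫[-4,4] (-2*w^2 + 32) dw = 512/3.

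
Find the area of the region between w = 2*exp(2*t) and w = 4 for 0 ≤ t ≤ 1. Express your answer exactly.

The difference (2*exp(2*t)) - (4) = 2*exp(2*t) - 4 changes sign at t = log(2)/2 inside [0, 1], so split the integral there.
∫[0,log(2)/2] (2*exp(2*t) - 4) dt = 1 - log(4); the area of that piece is -1 + log(4).
∫[log(2)/2,1] (2*exp(2*t) - 4) dt = -6 + 2*log(2) + exp(2).
Total area = (-1 + log(4)) + (-6 + 2*log(2) + exp(2)) = -7 + 4*log(2) + exp(2).

-7 + 4*log(2) + exp(2)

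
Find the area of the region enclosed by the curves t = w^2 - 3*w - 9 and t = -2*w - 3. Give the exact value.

Both boundary curves give t as a function of w, so integrate with respect to w. Setting them equal: w^2 - w - 6 = 0, i.e. (w - 3)*(w + 2) = 0, so they meet at w = -2, 3.
For w in [-2, 3], t = w^2 - 3*w - 9 is on the left; area = ∫[-2,3] (-(w^2 - w - 6)) dw = 125/6.

125/6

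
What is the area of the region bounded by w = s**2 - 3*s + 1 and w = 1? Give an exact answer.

Set the curves equal: s**2 - 3*s + 1 = 1, so s**2 - 3*s = 0, which factors as s*(s - 3) = 0. The curves meet at s = 0, 3.
On [0, 3], w = 1 is on top; that piece has area ∫[0,3] (-(s**2 - 3*s)) ds = 9/2.

9/2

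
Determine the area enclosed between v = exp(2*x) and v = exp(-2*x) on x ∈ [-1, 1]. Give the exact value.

-2 + exp(-2) + exp(2)

The difference (exp(2*x)) - (exp(-2*x)) = exp(2*x) - exp(-2*x) changes sign at x = 0 inside [-1, 1], so split the integral there.
∫[-1,0] (exp(2*x) - exp(-2*x)) dx = -exp(2)/2 - exp(-2)/2 + 1; the area of that piece is -1 + exp(-2)/2 + exp(2)/2.
∫[0,1] (exp(2*x) - exp(-2*x)) dx = -1 + exp(-2)/2 + exp(2)/2.
Total area = (-1 + exp(-2)/2 + exp(2)/2) + (-1 + exp(-2)/2 + exp(2)/2) = -2 + exp(-2) + exp(2).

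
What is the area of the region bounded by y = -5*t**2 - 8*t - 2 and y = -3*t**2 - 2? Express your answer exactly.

64/3

Set the curves equal: -5*t**2 - 8*t - 2 = -3*t**2 - 2, so -2*t**2 - 8*t = 0, which factors as -2*t*(t + 4) = 0. The curves meet at t = -4, 0.
On [-4, 0], y = -5*t**2 - 8*t - 2 is on top; that piece has area ∫[-4,0] (-2*t**2 - 8*t) dt = 64/3.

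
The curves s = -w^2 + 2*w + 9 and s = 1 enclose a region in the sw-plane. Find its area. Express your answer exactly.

Both boundary curves give s as a function of w, so integrate with respect to w. Setting them equal: -w^2 + 2*w + 8 = 0, i.e. -(w - 4)*(w + 2) = 0, so they meet at w = -2, 4.
For w in [-2, 4], s = -w^2 + 2*w + 9 is on the right; area = ∫[-2,4] (-w^2 + 2*w + 8) dw = 36.

36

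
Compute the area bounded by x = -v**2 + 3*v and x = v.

4/3

Both boundary curves give x as a function of v, so integrate with respect to v. Setting them equal: -v**2 + 2*v = 0, i.e. -v*(v - 2) = 0, so they meet at v = 0, 2.
For v in [0, 2], x = -v**2 + 3*v is on the right; area = ∫[0,2] (-v**2 + 2*v) dv = 4/3.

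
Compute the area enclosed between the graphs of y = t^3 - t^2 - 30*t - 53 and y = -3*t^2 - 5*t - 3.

2459/6

Set the curves equal: t^3 - t^2 - 30*t - 53 = -3*t^2 - 5*t - 3, so t^3 + 2*t^2 - 25*t - 50 = 0, which factors as (t - 5)*(t + 2)*(t + 5) = 0. The curves meet at t = -5, -2, 5.
On [-5, -2], y = t^3 - t^2 - 30*t - 53 is on top; that piece has area ∫[-5,-2] (t^3 + 2*t^2 - 25*t - 50) dt = 153/4.
On [-2, 5], y = -3*t^2 - 5*t - 3 is on top; that piece has area ∫[-2,5] (-(t^3 + 2*t^2 - 25*t - 50)) dt = 4459/12.
Total enclosed area = 153/4 + 4459/12 = 2459/6.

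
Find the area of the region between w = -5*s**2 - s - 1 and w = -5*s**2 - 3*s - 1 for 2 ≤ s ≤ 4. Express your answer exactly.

12

On [2, 4], (-5*s**2 - s - 1) - (-5*s**2 - 3*s - 1) = 2*s is ≥ 0 throughout, so the area is a single integral of |2*s|.
∫[2,4] (2*s) ds = 12.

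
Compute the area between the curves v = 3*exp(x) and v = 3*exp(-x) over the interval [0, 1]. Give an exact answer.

On [0, 1], (3*exp(x)) - (3*exp(-x)) = 3*exp(x) - 3*exp(-x) is ≥ 0 throughout, so the area is a single integral of |3*exp(x) - 3*exp(-x)|.
∫[0,1] (3*exp(x) - 3*exp(-x)) dx = -6 + 3*exp(-1) + 3*exp(1).

-6 + 3*exp(-1) + 3*exp(1)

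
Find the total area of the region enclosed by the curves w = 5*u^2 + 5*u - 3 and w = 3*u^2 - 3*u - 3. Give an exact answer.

Set the curves equal: 5*u^2 + 5*u - 3 = 3*u^2 - 3*u - 3, so 2*u^2 + 8*u = 0, which factors as 2*u*(u + 4) = 0. The curves meet at u = -4, 0.
On [-4, 0], w = 3*u^2 - 3*u - 3 is on top; that piece has area ∫[-4,0] (-(2*u^2 + 8*u)) du = 64/3.

64/3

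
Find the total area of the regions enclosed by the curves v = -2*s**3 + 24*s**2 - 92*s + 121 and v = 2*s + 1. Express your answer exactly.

1

Set the curves equal: -2*s**3 + 24*s**2 - 92*s + 121 = 2*s + 1, so -2*s**3 + 24*s**2 - 94*s + 120 = 0, which factors as -2*(s - 5)*(s - 4)*(s - 3) = 0. The curves meet at s = 3, 4, 5.
On [3, 4], v = 2*s + 1 is on top; that piece has area ∫[3,4] (-(-2*s**3 + 24*s**2 - 94*s + 120)) ds = 1/2.
On [4, 5], v = -2*s**3 + 24*s**2 - 92*s + 121 is on top; that piece has area ∫[4,5] (-2*s**3 + 24*s**2 - 94*s + 120) ds = 1/2.
Total enclosed area = 1/2 + 1/2 = 1.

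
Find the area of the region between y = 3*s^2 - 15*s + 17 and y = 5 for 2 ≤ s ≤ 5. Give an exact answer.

The difference (3*s^2 - 15*s + 17) - (5) = 3*s^2 - 15*s + 12 changes sign at s = 4 inside [2, 5], so split the integral there.
∫[2,4] (3*s^2 - 15*s + 12) ds = -10; the area of that piece is 10.
∫[4,5] (3*s^2 - 15*s + 12) ds = 11/2.
Total area = 10 + 11/2 = 31/2.

31/2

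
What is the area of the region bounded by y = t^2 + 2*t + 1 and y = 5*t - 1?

1/6

Set the curves equal: t^2 + 2*t + 1 = 5*t - 1, so t^2 - 3*t + 2 = 0, which factors as (t - 2)*(t - 1) = 0. The curves meet at t = 1, 2.
On [1, 2], y = 5*t - 1 is on top; that piece has area ∫[1,2] (-(t^2 - 3*t + 2)) dt = 1/6.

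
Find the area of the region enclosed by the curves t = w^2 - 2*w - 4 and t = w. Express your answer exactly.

Both boundary curves give t as a function of w, so integrate with respect to w. Setting them equal: w^2 - 3*w - 4 = 0, i.e. (w - 4)*(w + 1) = 0, so they meet at w = -1, 4.
For w in [-1, 4], t = w^2 - 2*w - 4 is on the left; area = ∫[-1,4] (-(w^2 - 3*w - 4)) dw = 125/6.

125/6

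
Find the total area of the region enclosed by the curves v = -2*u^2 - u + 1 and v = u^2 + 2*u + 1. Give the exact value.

1/2

Set the curves equal: -2*u^2 - u + 1 = u^2 + 2*u + 1, so -3*u^2 - 3*u = 0, which factors as -3*u*(u + 1) = 0. The curves meet at u = -1, 0.
On [-1, 0], v = -2*u^2 - u + 1 is on top; that piece has area ∫[-1,0] (-3*u^2 - 3*u) du = 1/2.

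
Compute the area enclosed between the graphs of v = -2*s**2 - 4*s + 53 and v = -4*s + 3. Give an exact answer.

Set the curves equal: -2*s**2 - 4*s + 53 = -4*s + 3, so -2*s**2 + 50 = 0, which factors as -2*(s - 5)*(s + 5) = 0. The curves meet at s = -5, 5.
On [-5, 5], v = -2*s**2 - 4*s + 53 is on top; that piece has area ∫[-5,5] (-2*s**2 + 50) ds = 1000/3.

1000/3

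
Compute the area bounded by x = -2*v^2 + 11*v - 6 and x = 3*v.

Both boundary curves give x as a function of v, so integrate with respect to v. Setting them equal: -2*v^2 + 8*v - 6 = 0, i.e. -2*(v - 3)*(v - 1) = 0, so they meet at v = 1, 3.
For v in [1, 3], x = -2*v^2 + 11*v - 6 is on the right; area = ∫[1,3] (-2*v^2 + 8*v - 6) dv = 8/3.

8/3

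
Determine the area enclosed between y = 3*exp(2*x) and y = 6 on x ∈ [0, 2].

The difference (3*exp(2*x)) - (6) = 3*exp(2*x) - 6 changes sign at x = log(2)/2 inside [0, 2], so split the integral there.
∫[0,log(2)/2] (3*exp(2*x) - 6) dx = 3/2 - log(8); the area of that piece is -3/2 + log(8).
∫[log(2)/2,2] (3*exp(2*x) - 6) dx = -15 + 3*log(2) + 3*exp(4)/2.
Total area = (-3/2 + log(8)) + (-15 + 3*log(2) + 3*exp(4)/2) = -33/2 + 6*log(2) + 3*exp(4)/2.

-33/2 + 6*log(2) + 3*exp(4)/2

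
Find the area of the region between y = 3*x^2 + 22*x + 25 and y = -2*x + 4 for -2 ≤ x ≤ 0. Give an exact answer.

18

The difference (3*x^2 + 22*x + 25) - (-2*x + 4) = 3*x^2 + 24*x + 21 changes sign at x = -1 inside [-2, 0], so split the integral there.
∫[-2,-1] (3*x^2 + 24*x + 21) dx = -8; the area of that piece is 8.
∫[-1,0] (3*x^2 + 24*x + 21) dx = 10.
Total area = 8 + 10 = 18.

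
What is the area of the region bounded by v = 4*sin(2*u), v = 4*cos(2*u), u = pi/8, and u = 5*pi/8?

4*sqrt(2)

On [pi/8, 5*pi/8], (4*sin(2*u)) - (4*cos(2*u)) = 4*sin(2*u) - 4*cos(2*u) is ≥ 0 throughout, so the area is a single integral of |4*sin(2*u) - 4*cos(2*u)|.
∫[pi/8,5*pi/8] (4*sin(2*u) - 4*cos(2*u)) du = 4*sqrt(2).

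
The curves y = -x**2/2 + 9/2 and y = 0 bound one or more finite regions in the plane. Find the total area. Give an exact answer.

18

Set the curves equal: -x**2/2 + 9/2 = 0, so -x**2/2 + 9/2 = 0, which factors as -(x - 3)*(x + 3)/2 = 0. The curves meet at x = -3, 3.
On [-3, 3], y = -x**2/2 + 9/2 is on top; that piece has area ∫[-3,3] (-x**2/2 + 9/2) dx = 18.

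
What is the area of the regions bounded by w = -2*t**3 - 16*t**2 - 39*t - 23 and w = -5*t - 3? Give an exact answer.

Set the curves equal: -2*t**3 - 16*t**2 - 39*t - 23 = -5*t - 3, so -2*t**3 - 16*t**2 - 34*t - 20 = 0, which factors as -2*(t + 1)*(t + 2)*(t + 5) = 0. The curves meet at t = -5, -2, -1.
On [-5, -2], w = -5*t - 3 is on top; that piece has area ∫[-5,-2] (-(-2*t**3 - 16*t**2 - 34*t - 20)) dt = 45/2.
On [-2, -1], w = -2*t**3 - 16*t**2 - 39*t - 23 is on top; that piece has area ∫[-2,-1] (-2*t**3 - 16*t**2 - 34*t - 20) dt = 7/6.
Total enclosed area = 45/2 + 7/6 = 71/3.

71/3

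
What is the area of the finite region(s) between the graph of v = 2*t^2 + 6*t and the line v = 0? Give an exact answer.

The curve meets the t-axis where 2*t^2 + 6*t = 0, i.e. 2*t*(t + 3) = 0, at t = -3, 0.
On [-3, 0] the curve lies below the axis; ∫[-3,0] (2*t^2 + 6*t) dt = -9, giving area 9.

9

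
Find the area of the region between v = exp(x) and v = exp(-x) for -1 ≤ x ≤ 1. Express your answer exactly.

The difference (exp(x)) - (exp(-x)) = exp(x) - exp(-x) changes sign at x = 0 inside [-1, 1], so split the integral there.
∫[-1,0] (exp(x) - exp(-x)) dx = -exp(1) - exp(-1) + 2; the area of that piece is -2 + exp(-1) + exp(1).
∫[0,1] (exp(x) - exp(-x)) dx = -2 + exp(-1) + exp(1).
Total area = (-2 + exp(-1) + exp(1)) + (-2 + exp(-1) + exp(1)) = -4 + 2*exp(-1) + 2*exp(1).

-4 + 2*exp(-1) + 2*exp(1)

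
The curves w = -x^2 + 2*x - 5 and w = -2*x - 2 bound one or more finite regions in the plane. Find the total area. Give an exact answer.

4/3

Set the curves equal: -x^2 + 2*x - 5 = -2*x - 2, so -x^2 + 4*x - 3 = 0, which factors as -(x - 3)*(x - 1) = 0. The curves meet at x = 1, 3.
On [1, 3], w = -x^2 + 2*x - 5 is on top; that piece has area ∫[1,3] (-x^2 + 4*x - 3) dx = 4/3.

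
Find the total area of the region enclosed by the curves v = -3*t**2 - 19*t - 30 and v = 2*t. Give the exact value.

Set the curves equal: -3*t**2 - 19*t - 30 = 2*t, so -3*t**2 - 21*t - 30 = 0, which factors as -3*(t + 2)*(t + 5) = 0. The curves meet at t = -5, -2.
On [-5, -2], v = -3*t**2 - 19*t - 30 is on top; that piece has area ∫[-5,-2] (-3*t**2 - 21*t - 30) dt = 27/2.

27/2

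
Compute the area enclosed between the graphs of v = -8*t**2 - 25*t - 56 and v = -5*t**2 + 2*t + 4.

1/2

Set the curves equal: -8*t**2 - 25*t - 56 = -5*t**2 + 2*t + 4, so -3*t**2 - 27*t - 60 = 0, which factors as -3*(t + 4)*(t + 5) = 0. The curves meet at t = -5, -4.
On [-5, -4], v = -8*t**2 - 25*t - 56 is on top; that piece has area ∫[-5,-4] (-3*t**2 - 27*t - 60) dt = 1/2.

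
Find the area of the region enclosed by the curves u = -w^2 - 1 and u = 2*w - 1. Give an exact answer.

4/3

Both boundary curves give u as a function of w, so integrate with respect to w. Setting them equal: -w^2 - 2*w = 0, i.e. -w*(w + 2) = 0, so they meet at w = -2, 0.
For w in [-2, 0], u = -w^2 - 1 is on the right; area = ∫[-2,0] (-w^2 - 2*w) dw = 4/3.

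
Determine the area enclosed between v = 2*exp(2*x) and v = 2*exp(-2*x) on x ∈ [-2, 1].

The difference (2*exp(2*x)) - (2*exp(-2*x)) = 2*exp(2*x) - 2*exp(-2*x) changes sign at x = 0 inside [-2, 1], so split the integral there.
∫[-2,0] (2*exp(2*x) - 2*exp(-2*x)) dx = -exp(4) - exp(-4) + 2; the area of that piece is -2 + exp(-4) + exp(4).
∫[0,1] (2*exp(2*x) - 2*exp(-2*x)) dx = -2 + exp(-2) + exp(2).
Total area = (-2 + exp(-4) + exp(4)) + (-2 + exp(-2) + exp(2)) = -4 + exp(-4) + exp(-2) + exp(2) + exp(4).

-4 + exp(-4) + exp(-2) + exp(2) + exp(4)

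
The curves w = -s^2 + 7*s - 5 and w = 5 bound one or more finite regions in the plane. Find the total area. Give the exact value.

9/2

Set the curves equal: -s^2 + 7*s - 5 = 5, so -s^2 + 7*s - 10 = 0, which factors as -(s - 5)*(s - 2) = 0. The curves meet at s = 2, 5.
On [2, 5], w = -s^2 + 7*s - 5 is on top; that piece has area ∫[2,5] (-s^2 + 7*s - 10) ds = 9/2.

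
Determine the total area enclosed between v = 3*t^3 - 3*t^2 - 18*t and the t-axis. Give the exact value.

The curve meets the t-axis where 3*t^3 - 3*t^2 - 18*t = 0, i.e. 3*t*(t - 3)*(t + 2) = 0, at t = -2, 0, 3.
On [-2, 0] the curve lies above the axis; ∫[-2,0] (3*t^3 - 3*t^2 - 18*t) dt = 16, giving area 16.
On [0, 3] the curve lies below the axis; ∫[0,3] (3*t^3 - 3*t^2 - 18*t) dt = -189/4, giving area 189/4.
Total area = 16 + 189/4 = 253/4.

253/4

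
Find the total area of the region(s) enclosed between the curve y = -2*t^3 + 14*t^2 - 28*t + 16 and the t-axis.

The curve meets the t-axis where -2*t^3 + 14*t^2 - 28*t + 16 = 0, i.e. -2*(t - 4)*(t - 2)*(t - 1) = 0, at t = 1, 2, 4.
On [1, 2] the curve lies below the axis; ∫[1,2] (-2*t^3 + 14*t^2 - 28*t + 16) dt = -5/6, giving area 5/6.
On [2, 4] the curve lies above the axis; ∫[2,4] (-2*t^3 + 14*t^2 - 28*t + 16) dt = 16/3, giving area 16/3.
Total area = 5/6 + 16/3 = 37/6.

37/6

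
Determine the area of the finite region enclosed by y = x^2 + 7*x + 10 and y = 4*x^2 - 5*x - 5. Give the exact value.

Set the curves equal: x^2 + 7*x + 10 = 4*x^2 - 5*x - 5, so -3*x^2 + 12*x + 15 = 0, which factors as -3*(x - 5)*(x + 1) = 0. The curves meet at x = -1, 5.
On [-1, 5], y = x^2 + 7*x + 10 is on top; that piece has area ∫[-1,5] (-3*x^2 + 12*x + 15) dx = 108.

108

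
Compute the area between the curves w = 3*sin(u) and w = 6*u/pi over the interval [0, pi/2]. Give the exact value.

On [0, pi/2], (3*sin(u)) - (6*u/pi) = -6*u/pi + 3*sin(u) is ≥ 0 throughout, so the area is a single integral of |-6*u/pi + 3*sin(u)|.
∫[0,pi/2] (-6*u/pi + 3*sin(u)) du = 3 - 3*pi/4.

3 - 3*pi/4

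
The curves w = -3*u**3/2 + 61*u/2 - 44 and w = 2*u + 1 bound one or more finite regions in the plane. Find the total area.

1551/4

Set the curves equal: -3*u**3/2 + 61*u/2 - 44 = 2*u + 1, so -3*u**3/2 + 57*u/2 - 45 = 0, which factors as -3*(u - 3)*(u - 2)*(u + 5)/2 = 0. The curves meet at u = -5, 2, 3.
On [-5, 2], w = 2*u + 1 is on top; that piece has area ∫[-5,2] (-(-3*u**3/2 + 57*u/2 - 45)) du = 3087/8.
On [2, 3], w = -3*u**3/2 + 61*u/2 - 44 is on top; that piece has area ∫[2,3] (-3*u**3/2 + 57*u/2 - 45) du = 15/8.
Total enclosed area = 3087/8 + 15/8 = 1551/4.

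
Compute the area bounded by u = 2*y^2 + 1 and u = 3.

8/3

Both boundary curves give u as a function of y, so integrate with respect to y. Setting them equal: 2*y^2 - 2 = 0, i.e. 2*(y - 1)*(y + 1) = 0, so they meet at y = -1, 1.
For y in [-1, 1], u = 2*y^2 + 1 is on the left; area = ∫[-1,1] (-(2*y^2 - 2)) dy = 8/3.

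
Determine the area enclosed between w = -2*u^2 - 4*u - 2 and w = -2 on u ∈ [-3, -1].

The difference (-2*u^2 - 4*u - 2) - (-2) = -2*u^2 - 4*u changes sign at u = -2 inside [-3, -1], so split the integral there.
∫[-3,-2] (-2*u^2 - 4*u) du = -8/3; the area of that piece is 8/3.
∫[-2,-1] (-2*u^2 - 4*u) du = 4/3.
Total area = 8/3 + 4/3 = 4.

4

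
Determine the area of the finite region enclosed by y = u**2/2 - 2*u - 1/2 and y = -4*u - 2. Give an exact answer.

Set the curves equal: u**2/2 - 2*u - 1/2 = -4*u - 2, so u**2/2 + 2*u + 3/2 = 0, which factors as (u + 1)*(u + 3)/2 = 0. The curves meet at u = -3, -1.
On [-3, -1], y = -4*u - 2 is on top; that piece has area ∫[-3,-1] (-(u**2/2 + 2*u + 3/2)) du = 2/3.

2/3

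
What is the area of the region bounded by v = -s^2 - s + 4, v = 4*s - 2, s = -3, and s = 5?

112

The difference (-s^2 - s + 4) - (4*s - 2) = -s^2 - 5*s + 6 changes sign at s = 1 inside [-3, 5], so split the integral there.
∫[-3,1] (-s^2 - 5*s + 6) ds = 104/3.
∫[1,5] (-s^2 - 5*s + 6) ds = -232/3; the area of that piece is 232/3.
Total area = 104/3 + 232/3 = 112.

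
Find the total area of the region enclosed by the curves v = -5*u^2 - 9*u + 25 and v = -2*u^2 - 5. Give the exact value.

Set the curves equal: -5*u^2 - 9*u + 25 = -2*u^2 - 5, so -3*u^2 - 9*u + 30 = 0, which factors as -3*(u - 2)*(u + 5) = 0. The curves meet at u = -5, 2.
On [-5, 2], v = -5*u^2 - 9*u + 25 is on top; that piece has area ∫[-5,2] (-3*u^2 - 9*u + 30) du = 343/2.

343/2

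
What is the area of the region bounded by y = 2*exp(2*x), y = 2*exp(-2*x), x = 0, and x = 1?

-2 + exp(-2) + exp(2)

On [0, 1], (2*exp(2*x)) - (2*exp(-2*x)) = 2*exp(2*x) - 2*exp(-2*x) is ≥ 0 throughout, so the area is a single integral of |2*exp(2*x) - 2*exp(-2*x)|.
∫[0,1] (2*exp(2*x) - 2*exp(-2*x)) dx = -2 + exp(-2) + exp(2).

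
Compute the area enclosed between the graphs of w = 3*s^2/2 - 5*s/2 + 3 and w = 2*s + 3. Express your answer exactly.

27/4

Set the curves equal: 3*s^2/2 - 5*s/2 + 3 = 2*s + 3, so 3*s^2/2 - 9*s/2 = 0, which factors as 3*s*(s - 3)/2 = 0. The curves meet at s = 0, 3.
On [0, 3], w = 2*s + 3 is on top; that piece has area ∫[0,3] (-(3*s^2/2 - 9*s/2)) ds = 27/4.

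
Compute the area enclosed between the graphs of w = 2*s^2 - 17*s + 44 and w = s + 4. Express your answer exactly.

Set the curves equal: 2*s^2 - 17*s + 44 = s + 4, so 2*s^2 - 18*s + 40 = 0, which factors as 2*(s - 5)*(s - 4) = 0. The curves meet at s = 4, 5.
On [4, 5], w = s + 4 is on top; that piece has area ∫[4,5] (-(2*s^2 - 18*s + 40)) ds = 1/3.

1/3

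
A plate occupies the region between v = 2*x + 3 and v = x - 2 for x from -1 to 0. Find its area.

On [-1, 0], (2*x + 3) - (x - 2) = x + 5 is ≥ 0 throughout, so the area is a single integral of |x + 5|.
∫[-1,0] (x + 5) dx = 9/2.

9/2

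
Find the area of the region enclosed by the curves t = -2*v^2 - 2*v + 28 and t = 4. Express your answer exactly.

343/3

Both boundary curves give t as a function of v, so integrate with respect to v. Setting them equal: -2*v^2 - 2*v + 24 = 0, i.e. -2*(v - 3)*(v + 4) = 0, so they meet at v = -4, 3.
For v in [-4, 3], t = -2*v^2 - 2*v + 28 is on the right; area = ∫[-4,3] (-2*v^2 - 2*v + 24) dv = 343/3.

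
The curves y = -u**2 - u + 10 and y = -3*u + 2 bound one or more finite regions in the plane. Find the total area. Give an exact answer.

36

Set the curves equal: -u**2 - u + 10 = -3*u + 2, so -u**2 + 2*u + 8 = 0, which factors as -(u - 4)*(u + 2) = 0. The curves meet at u = -2, 4.
On [-2, 4], y = -u**2 - u + 10 is on top; that piece has area ∫[-2,4] (-u**2 + 2*u + 8) du = 36.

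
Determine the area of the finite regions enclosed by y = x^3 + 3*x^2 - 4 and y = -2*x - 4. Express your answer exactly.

Set the curves equal: x^3 + 3*x^2 - 4 = -2*x - 4, so x^3 + 3*x^2 + 2*x = 0, which factors as x*(x + 1)*(x + 2) = 0. The curves meet at x = -2, -1, 0.
On [-2, -1], y = x^3 + 3*x^2 - 4 is on top; that piece has area ∫[-2,-1] (x^3 + 3*x^2 + 2*x) dx = 1/4.
On [-1, 0], y = -2*x - 4 is on top; that piece has area ∫[-1,0] (-(x^3 + 3*x^2 + 2*x)) dx = 1/4.
Total enclosed area = 1/4 + 1/4 = 1/2.

1/2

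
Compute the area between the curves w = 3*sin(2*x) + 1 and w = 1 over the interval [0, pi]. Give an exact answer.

The difference (3*sin(2*x) + 1) - (1) = 3*sin(2*x) changes sign at x = pi/2 inside [0, pi], so split the integral there.
∫[0,pi/2] (3*sin(2*x)) dx = 3.
∫[pi/2,pi] (3*sin(2*x)) dx = -3; the area of that piece is 3.
Total area = 3 + 3 = 6.

6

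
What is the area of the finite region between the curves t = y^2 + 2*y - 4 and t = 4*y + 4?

36

Both boundary curves give t as a function of y, so integrate with respect to y. Setting them equal: y^2 - 2*y - 8 = 0, i.e. (y - 4)*(y + 2) = 0, so they meet at y = -2, 4.
For y in [-2, 4], t = y^2 + 2*y - 4 is on the left; area = ∫[-2,4] (-(y^2 - 2*y - 8)) dy = 36.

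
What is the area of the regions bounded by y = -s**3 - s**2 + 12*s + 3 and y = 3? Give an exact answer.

937/12

Set the curves equal: -s**3 - s**2 + 12*s + 3 = 3, so -s**3 - s**2 + 12*s = 0, which factors as -s*(s - 3)*(s + 4) = 0. The curves meet at s = -4, 0, 3.
On [-4, 0], y = 3 is on top; that piece has area ∫[-4,0] (-(-s**3 - s**2 + 12*s)) ds = 160/3.
On [0, 3], y = -s**3 - s**2 + 12*s + 3 is on top; that piece has area ∫[0,3] (-s**3 - s**2 + 12*s) ds = 99/4.
Total enclosed area = 160/3 + 99/4 = 937/12.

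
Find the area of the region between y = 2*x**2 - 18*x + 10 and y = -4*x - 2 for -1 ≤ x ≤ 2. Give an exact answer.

89/3

The difference (2*x**2 - 18*x + 10) - (-4*x - 2) = 2*x**2 - 14*x + 12 changes sign at x = 1 inside [-1, 2], so split the integral there.
∫[-1,1] (2*x**2 - 14*x + 12) dx = 76/3.
∫[1,2] (2*x**2 - 14*x + 12) dx = -13/3; the area of that piece is 13/3.
Total area = 76/3 + 13/3 = 89/3.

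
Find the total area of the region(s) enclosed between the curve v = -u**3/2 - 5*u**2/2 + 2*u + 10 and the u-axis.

The curve meets the u-axis where -u**3/2 - 5*u**2/2 + 2*u + 10 = 0, i.e. -(u - 2)*(u + 2)*(u + 5)/2 = 0, at u = -5, -2, 2.
On [-5, -2] the curve lies below the axis; ∫[-5,-2] (-u**3/2 - 5*u**2/2 + 2*u + 10) du = -99/8, giving area 99/8.
On [-2, 2] the curve lies above the axis; ∫[-2,2] (-u**3/2 - 5*u**2/2 + 2*u + 10) du = 80/3, giving area 80/3.
Total area = 99/8 + 80/3 = 937/24.

937/24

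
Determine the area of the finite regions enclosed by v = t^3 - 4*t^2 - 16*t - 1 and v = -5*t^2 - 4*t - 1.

Set the curves equal: t^3 - 4*t^2 - 16*t - 1 = -5*t^2 - 4*t - 1, so t^3 + t^2 - 12*t = 0, which factors as t*(t - 3)*(t + 4) = 0. The curves meet at t = -4, 0, 3.
On [-4, 0], v = t^3 - 4*t^2 - 16*t - 1 is on top; that piece has area ∫[-4,0] (t^3 + t^2 - 12*t) dt = 160/3.
On [0, 3], v = -5*t^2 - 4*t - 1 is on top; that piece has area ∫[0,3] (-(t^3 + t^2 - 12*t)) dt = 99/4.
Total enclosed area = 160/3 + 99/4 = 937/12.

937/12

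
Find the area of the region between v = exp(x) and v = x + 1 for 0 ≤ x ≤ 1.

-5/2 + exp(1)

On [0, 1], (exp(x)) - (x + 1) = -x + exp(x) - 1 is ≥ 0 throughout, so the area is a single integral of |-x + exp(x) - 1|.
∫[0,1] (-x + exp(x) - 1) dx = -5/2 + exp(1).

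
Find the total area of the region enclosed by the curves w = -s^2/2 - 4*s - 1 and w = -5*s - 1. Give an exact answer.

2/3

Set the curves equal: -s^2/2 - 4*s - 1 = -5*s - 1, so -s^2/2 + s = 0, which factors as -s*(s - 2)/2 = 0. The curves meet at s = 0, 2.
On [0, 2], w = -s^2/2 - 4*s - 1 is on top; that piece has area ∫[0,2] (-s^2/2 + s) ds = 2/3.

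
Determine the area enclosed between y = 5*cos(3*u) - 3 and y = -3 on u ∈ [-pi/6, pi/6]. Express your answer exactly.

10/3

On [-pi/6, pi/6], (5*cos(3*u) - 3) - (-3) = 5*cos(3*u) is ≥ 0 throughout, so the area is a single integral of |5*cos(3*u)|.
∫[-pi/6,pi/6] (5*cos(3*u)) du = 10/3.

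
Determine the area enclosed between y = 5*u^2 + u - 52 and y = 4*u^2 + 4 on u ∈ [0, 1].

On [0, 1], (5*u^2 + u - 52) - (4*u^2 + 4) = u^2 + u - 56 is ≤ 0 throughout, so the area is a single integral of |u^2 + u - 56|.
∫[0,1] (u^2 + u - 56) du = -331/6; the area of that piece is 331/6.

331/6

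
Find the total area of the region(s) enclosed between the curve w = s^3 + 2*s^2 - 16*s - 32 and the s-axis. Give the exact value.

568/3

The curve meets the s-axis where s^3 + 2*s^2 - 16*s - 32 = 0, i.e. (s - 4)*(s + 2)*(s + 4) = 0, at s = -4, -2, 4.
On [-4, -2] the curve lies above the axis; ∫[-4,-2] (s^3 + 2*s^2 - 16*s - 32) ds = 28/3, giving area 28/3.
On [-2, 4] the curve lies below the axis; ∫[-2,4] (s^3 + 2*s^2 - 16*s - 32) ds = -180, giving area 180.
Total area = 28/3 + 180 = 568/3.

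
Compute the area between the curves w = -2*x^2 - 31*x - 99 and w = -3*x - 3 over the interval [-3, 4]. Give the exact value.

On [-3, 4], (-2*x^2 - 31*x - 99) - (-3*x - 3) = -2*x^2 - 28*x - 96 is ≤ 0 throughout, so the area is a single integral of |-2*x^2 - 28*x - 96|.
∫[-3,4] (-2*x^2 - 28*x - 96) dx = -2492/3; the area of that piece is 2492/3.

2492/3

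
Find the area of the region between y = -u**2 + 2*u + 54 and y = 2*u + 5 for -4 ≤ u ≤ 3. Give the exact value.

938/3

On [-4, 3], (-u**2 + 2*u + 54) - (2*u + 5) = -u**2 + 49 is ≥ 0 throughout, so the area is a single integral of |-u**2 + 49|.
∫[-4,3] (-u**2 + 49) du = 938/3.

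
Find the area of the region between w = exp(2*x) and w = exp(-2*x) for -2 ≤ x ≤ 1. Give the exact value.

-2 + exp(-4)/2 + exp(-2)/2 + exp(2)/2 + exp(4)/2

The difference (exp(2*x)) - (exp(-2*x)) = exp(2*x) - exp(-2*x) changes sign at x = 0 inside [-2, 1], so split the integral there.
∫[-2,0] (exp(2*x) - exp(-2*x)) dx = -exp(4)/2 - exp(-4)/2 + 1; the area of that piece is -1 + exp(-4)/2 + exp(4)/2.
∫[0,1] (exp(2*x) - exp(-2*x)) dx = -1 + exp(-2)/2 + exp(2)/2.
Total area = (-1 + exp(-4)/2 + exp(4)/2) + (-1 + exp(-2)/2 + exp(2)/2) = -2 + exp(-4)/2 + exp(-2)/2 + exp(2)/2 + exp(4)/2.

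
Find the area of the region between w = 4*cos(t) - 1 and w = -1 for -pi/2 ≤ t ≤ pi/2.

On [-pi/2, pi/2], (4*cos(t) - 1) - (-1) = 4*cos(t) is ≥ 0 throughout, so the area is a single integral of |4*cos(t)|.
∫[-pi/2,pi/2] (4*cos(t)) dt = 8.

8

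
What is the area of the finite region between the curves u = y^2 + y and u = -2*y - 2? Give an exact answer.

Both boundary curves give u as a function of y, so integrate with respect to y. Setting them equal: y^2 + 3*y + 2 = 0, i.e. (y + 1)*(y + 2) = 0, so they meet at y = -2, -1.
For y in [-2, -1], u = y^2 + y is on the left; area = ∫[-2,-1] (-(y^2 + 3*y + 2)) dy = 1/6.

1/6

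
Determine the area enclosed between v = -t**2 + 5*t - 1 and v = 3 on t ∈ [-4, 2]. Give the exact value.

241/3

The difference (-t**2 + 5*t - 1) - (3) = -t**2 + 5*t - 4 changes sign at t = 1 inside [-4, 2], so split the integral there.
∫[-4,1] (-t**2 + 5*t - 4) dt = -475/6; the area of that piece is 475/6.
∫[1,2] (-t**2 + 5*t - 4) dt = 7/6.
Total area = 475/6 + 7/6 = 241/3.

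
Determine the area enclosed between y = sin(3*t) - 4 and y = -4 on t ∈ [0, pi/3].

On [0, pi/3], (sin(3*t) - 4) - (-4) = sin(3*t) is ≥ 0 throughout, so the area is a single integral of |sin(3*t)|.
∫[0,pi/3] (sin(3*t)) dt = 2/3.

2/3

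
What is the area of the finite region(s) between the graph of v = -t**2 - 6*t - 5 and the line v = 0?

The curve meets the t-axis where -t**2 - 6*t - 5 = 0, i.e. -(t + 1)*(t + 5) = 0, at t = -5, -1.
On [-5, -1] the curve lies above the axis; ∫[-5,-1] (-t**2 - 6*t - 5) dt = 32/3, giving area 32/3.

32/3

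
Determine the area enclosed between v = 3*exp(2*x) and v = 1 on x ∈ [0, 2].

On [0, 2], (3*exp(2*x)) - (1) = 3*exp(2*x) - 1 is ≥ 0 throughout, so the area is a single integral of |3*exp(2*x) - 1|.
∫[0,2] (3*exp(2*x) - 1) dx = -7/2 + 3*exp(4)/2.

-7/2 + 3*exp(4)/2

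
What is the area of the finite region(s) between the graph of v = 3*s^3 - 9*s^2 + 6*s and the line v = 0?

The curve meets the s-axis where 3*s^3 - 9*s^2 + 6*s = 0, i.e. 3*s*(s - 2)*(s - 1) = 0, at s = 0, 1, 2.
On [0, 1] the curve lies above the axis; ∫[0,1] (3*s^3 - 9*s^2 + 6*s) ds = 3/4, giving area 3/4.
On [1, 2] the curve lies below the axis; ∫[1,2] (3*s^3 - 9*s^2 + 6*s) ds = -3/4, giving area 3/4.
Total area = 3/4 + 3/4 = 3/2.

3/2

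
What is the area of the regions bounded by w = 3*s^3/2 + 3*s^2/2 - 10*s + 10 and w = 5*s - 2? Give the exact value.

443/4

Set the curves equal: 3*s^3/2 + 3*s^2/2 - 10*s + 10 = 5*s - 2, so 3*s^3/2 + 3*s^2/2 - 15*s + 12 = 0, which factors as 3*(s - 2)*(s - 1)*(s + 4)/2 = 0. The curves meet at s = -4, 1, 2.
On [-4, 1], w = 3*s^3/2 + 3*s^2/2 - 10*s + 10 is on top; that piece has area ∫[-4,1] (3*s^3/2 + 3*s^2/2 - 15*s + 12) ds = 875/8.
On [1, 2], w = 5*s - 2 is on top; that piece has area ∫[1,2] (-(3*s^3/2 + 3*s^2/2 - 15*s + 12)) ds = 11/8.
Total enclosed area = 875/8 + 11/8 = 443/4.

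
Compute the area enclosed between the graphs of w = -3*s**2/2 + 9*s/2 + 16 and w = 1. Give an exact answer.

Set the curves equal: -3*s**2/2 + 9*s/2 + 16 = 1, so -3*s**2/2 + 9*s/2 + 15 = 0, which factors as -3*(s - 5)*(s + 2)/2 = 0. The curves meet at s = -2, 5.
On [-2, 5], w = -3*s**2/2 + 9*s/2 + 16 is on top; that piece has area ∫[-2,5] (-3*s**2/2 + 9*s/2 + 15) ds = 343/4.

343/4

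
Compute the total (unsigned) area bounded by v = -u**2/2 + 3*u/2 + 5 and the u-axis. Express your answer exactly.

343/12

The curve meets the u-axis where -u**2/2 + 3*u/2 + 5 = 0, i.e. -(u - 5)*(u + 2)/2 = 0, at u = -2, 5.
On [-2, 5] the curve lies above the axis; ∫[-2,5] (-u**2/2 + 3*u/2 + 5) du = 343/12, giving area 343/12.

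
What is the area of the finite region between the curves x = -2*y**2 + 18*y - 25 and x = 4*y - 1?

1/3

Both boundary curves give x as a function of y, so integrate with respect to y. Setting them equal: -2*y**2 + 14*y - 24 = 0, i.e. -2*(y - 4)*(y - 3) = 0, so they meet at y = 3, 4.
For y in [3, 4], x = -2*y**2 + 18*y - 25 is on the right; area = ∫[3,4] (-2*y**2 + 14*y - 24) dy = 1/3.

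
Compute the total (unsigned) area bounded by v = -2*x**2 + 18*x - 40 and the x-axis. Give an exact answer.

The curve meets the x-axis where -2*x**2 + 18*x - 40 = 0, i.e. -2*(x - 5)*(x - 4) = 0, at x = 4, 5.
On [4, 5] the curve lies above the axis; ∫[4,5] (-2*x**2 + 18*x - 40) dx = 1/3, giving area 1/3.

1/3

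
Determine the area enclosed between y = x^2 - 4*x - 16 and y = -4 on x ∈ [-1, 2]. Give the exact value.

39

On [-1, 2], (x^2 - 4*x - 16) - (-4) = x^2 - 4*x - 12 is ≤ 0 throughout, so the area is a single integral of |x^2 - 4*x - 12|.
∫[-1,2] (x^2 - 4*x - 12) dx = -39; the area of that piece is 39.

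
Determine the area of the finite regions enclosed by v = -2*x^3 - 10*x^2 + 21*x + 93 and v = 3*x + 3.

1136/3

Set the curves equal: -2*x^3 - 10*x^2 + 21*x + 93 = 3*x + 3, so -2*x^3 - 10*x^2 + 18*x + 90 = 0, which factors as -2*(x - 3)*(x + 3)*(x + 5) = 0. The curves meet at x = -5, -3, 3.
On [-5, -3], v = 3*x + 3 is on top; that piece has area ∫[-5,-3] (-(-2*x^3 - 10*x^2 + 18*x + 90)) dx = 56/3.
On [-3, 3], v = -2*x^3 - 10*x^2 + 21*x + 93 is on top; that piece has area ∫[-3,3] (-2*x^3 - 10*x^2 + 18*x + 90) dx = 360.
Total enclosed area = 56/3 + 360 = 1136/3.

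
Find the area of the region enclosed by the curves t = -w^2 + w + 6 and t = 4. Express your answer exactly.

9/2

Both boundary curves give t as a function of w, so integrate with respect to w. Setting them equal: -w^2 + w + 2 = 0, i.e. -(w - 2)*(w + 1) = 0, so they meet at w = -1, 2.
For w in [-1, 2], t = -w^2 + w + 6 is on the right; area = ∫[-1,2] (-w^2 + w + 2) dw = 9/2.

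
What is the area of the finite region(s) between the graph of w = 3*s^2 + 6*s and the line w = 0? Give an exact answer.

4

The curve meets the s-axis where 3*s^2 + 6*s = 0, i.e. 3*s*(s + 2) = 0, at s = -2, 0.
On [-2, 0] the curve lies below the axis; ∫[-2,0] (3*s^2 + 6*s) ds = -4, giving area 4.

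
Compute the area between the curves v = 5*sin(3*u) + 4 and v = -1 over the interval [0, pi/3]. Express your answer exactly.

On [0, pi/3], (5*sin(3*u) + 4) - (-1) = 5*sin(3*u) + 5 is ≥ 0 throughout, so the area is a single integral of |5*sin(3*u) + 5|.
∫[0,pi/3] (5*sin(3*u) + 5) du = 10/3 + 5*pi/3.

10/3 + 5*pi/3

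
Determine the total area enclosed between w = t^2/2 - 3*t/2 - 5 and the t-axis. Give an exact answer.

The curve meets the t-axis where t^2/2 - 3*t/2 - 5 = 0, i.e. (t - 5)*(t + 2)/2 = 0, at t = -2, 5.
On [-2, 5] the curve lies below the axis; ∫[-2,5] (t^2/2 - 3*t/2 - 5) dt = -343/12, giving area 343/12.

343/12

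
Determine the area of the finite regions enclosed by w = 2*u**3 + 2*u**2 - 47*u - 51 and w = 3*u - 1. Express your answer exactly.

Set the curves equal: 2*u**3 + 2*u**2 - 47*u - 51 = 3*u - 1, so 2*u**3 + 2*u**2 - 50*u - 50 = 0, which factors as 2*(u - 5)*(u + 1)*(u + 5) = 0. The curves meet at u = -5, -1, 5.
On [-5, -1], w = 2*u**3 + 2*u**2 - 47*u - 51 is on top; that piece has area ∫[-5,-1] (2*u**3 + 2*u**2 - 50*u - 50) du = 512/3.
On [-1, 5], w = 3*u - 1 is on top; that piece has area ∫[-1,5] (-(2*u**3 + 2*u**2 - 50*u - 50)) du = 504.
Total enclosed area = 512/3 + 504 = 2024/3.

2024/3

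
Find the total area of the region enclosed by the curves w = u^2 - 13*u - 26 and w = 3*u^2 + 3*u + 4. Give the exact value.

Set the curves equal: u^2 - 13*u - 26 = 3*u^2 + 3*u + 4, so -2*u^2 - 16*u - 30 = 0, which factors as -2*(u + 3)*(u + 5) = 0. The curves meet at u = -5, -3.
On [-5, -3], w = u^2 - 13*u - 26 is on top; that piece has area ∫[-5,-3] (-2*u^2 - 16*u - 30) du = 8/3.

8/3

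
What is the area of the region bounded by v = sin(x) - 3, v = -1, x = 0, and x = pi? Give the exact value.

-2 + 2*pi

On [0, pi], (sin(x) - 3) - (-1) = sin(x) - 2 is ≤ 0 throughout, so the area is a single integral of |sin(x) - 2|.
∫[0,pi] (sin(x) - 2) dx = 2 - 2*pi; the area of that piece is -2 + 2*pi.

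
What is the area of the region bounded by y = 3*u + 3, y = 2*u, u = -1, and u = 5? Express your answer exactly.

30

On [-1, 5], (3*u + 3) - (2*u) = u + 3 is ≥ 0 throughout, so the area is a single integral of |u + 3|.
∫[-1,5] (u + 3) du = 30.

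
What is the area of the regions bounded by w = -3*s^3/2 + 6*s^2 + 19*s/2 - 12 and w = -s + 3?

Set the curves equal: -3*s^3/2 + 6*s^2 + 19*s/2 - 12 = -s + 3, so -3*s^3/2 + 6*s^2 + 21*s/2 - 15 = 0, which factors as -3*(s - 5)*(s - 1)*(s + 2)/2 = 0. The curves meet at s = -2, 1, 5.
On [-2, 1], w = -s + 3 is on top; that piece has area ∫[-2,1] (-(-3*s^3/2 + 6*s^2 + 21*s/2 - 15)) ds = 297/8.
On [1, 5], w = -3*s^3/2 + 6*s^2 + 19*s/2 - 12 is on top; that piece has area ∫[1,5] (-3*s^3/2 + 6*s^2 + 21*s/2 - 15) ds = 80.
Total enclosed area = 297/8 + 80 = 937/8.

937/8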